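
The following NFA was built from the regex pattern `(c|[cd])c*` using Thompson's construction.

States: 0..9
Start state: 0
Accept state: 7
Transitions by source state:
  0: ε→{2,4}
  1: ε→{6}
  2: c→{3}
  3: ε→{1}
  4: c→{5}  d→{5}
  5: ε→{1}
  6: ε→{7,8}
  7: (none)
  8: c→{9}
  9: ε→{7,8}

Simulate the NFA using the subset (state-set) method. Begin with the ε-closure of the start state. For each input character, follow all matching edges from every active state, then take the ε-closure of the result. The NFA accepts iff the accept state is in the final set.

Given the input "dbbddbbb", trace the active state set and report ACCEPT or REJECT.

Answer: REJECT

Steps:
S₀ = ε-closure({0}) = {0,2,4}
'd' @ 1: {1,5,6,7,8}  [accepting]
'b' @ 2: {}  — dead — no transitions
rest 'bddbbb' ignored (set empty)
after full input: {}  (accept=7 not in)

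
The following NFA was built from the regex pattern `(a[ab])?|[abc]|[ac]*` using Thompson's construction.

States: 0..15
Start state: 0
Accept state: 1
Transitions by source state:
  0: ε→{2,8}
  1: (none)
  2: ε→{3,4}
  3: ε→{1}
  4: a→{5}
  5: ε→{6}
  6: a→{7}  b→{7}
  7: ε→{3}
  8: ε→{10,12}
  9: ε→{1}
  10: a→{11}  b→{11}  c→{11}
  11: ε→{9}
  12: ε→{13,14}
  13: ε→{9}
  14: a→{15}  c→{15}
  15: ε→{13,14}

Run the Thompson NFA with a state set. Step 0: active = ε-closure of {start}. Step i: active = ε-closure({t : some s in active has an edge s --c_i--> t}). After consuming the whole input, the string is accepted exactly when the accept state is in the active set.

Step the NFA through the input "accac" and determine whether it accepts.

initial (ε-close {0}): {0,1,2,3,4,8,9,10,12,13,14}
'a' @ 1: {1,5,6,9,11,13,14,15}  (accept∈set)
'c' @ 2: {1,9,13,14,15}  (accept∈set)
'c' @ 3: {1,9,13,14,15}  (accept∈set)
'a' @ 4: {1,9,13,14,15}  (accept∈set)
'c' @ 5: {1,9,13,14,15}  (accept∈set)
final: {1,9,13,14,15}; accept 1 in set

Answer: ACCEPT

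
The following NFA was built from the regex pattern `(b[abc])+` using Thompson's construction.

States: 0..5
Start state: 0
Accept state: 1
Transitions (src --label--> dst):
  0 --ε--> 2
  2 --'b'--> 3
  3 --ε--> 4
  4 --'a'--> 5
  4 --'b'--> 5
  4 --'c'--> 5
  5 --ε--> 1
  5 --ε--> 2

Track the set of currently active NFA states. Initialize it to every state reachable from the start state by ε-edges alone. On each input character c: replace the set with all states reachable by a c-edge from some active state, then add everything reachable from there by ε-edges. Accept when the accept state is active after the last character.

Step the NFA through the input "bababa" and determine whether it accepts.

initial (ε-close {0}): {0,2}
'b' @ 1: {3,4}
'a' @ 2: {1,2,5}  ✓accept
'b' @ 3: {3,4}
'a' @ 4: {1,2,5}  ✓accept
'b' @ 5: {3,4}
'a' @ 6: {1,2,5}  ✓accept
end set {1,2,5} — state 1 in

Answer: ACCEPT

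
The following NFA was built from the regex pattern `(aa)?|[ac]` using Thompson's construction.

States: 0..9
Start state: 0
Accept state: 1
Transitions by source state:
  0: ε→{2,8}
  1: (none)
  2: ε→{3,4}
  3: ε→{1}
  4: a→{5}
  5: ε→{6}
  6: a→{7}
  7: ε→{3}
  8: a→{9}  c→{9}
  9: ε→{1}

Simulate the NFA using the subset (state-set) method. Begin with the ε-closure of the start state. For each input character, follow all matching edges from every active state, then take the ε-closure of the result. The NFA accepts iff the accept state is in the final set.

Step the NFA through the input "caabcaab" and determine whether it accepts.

Answer: REJECT

Trace:
initial (ε-close {0}): {0,1,2,3,4,8}
'c' @ 1: {1,9}  [accepting]
'a' @ 2: {}  — no active states
rest 'abcaab' ignored (set empty)
after full input: {}  (accept=1 not in)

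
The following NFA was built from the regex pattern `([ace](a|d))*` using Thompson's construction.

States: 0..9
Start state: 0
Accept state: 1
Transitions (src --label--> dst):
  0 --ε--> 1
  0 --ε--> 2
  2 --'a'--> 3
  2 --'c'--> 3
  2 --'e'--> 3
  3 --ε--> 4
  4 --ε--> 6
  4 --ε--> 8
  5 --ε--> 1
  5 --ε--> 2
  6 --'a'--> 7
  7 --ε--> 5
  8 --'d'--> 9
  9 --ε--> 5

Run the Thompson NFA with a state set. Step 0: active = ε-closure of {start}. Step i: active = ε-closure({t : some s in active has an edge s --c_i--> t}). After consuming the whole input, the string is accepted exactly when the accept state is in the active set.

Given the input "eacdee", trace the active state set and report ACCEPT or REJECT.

Answer: REJECT

Steps:
S₀ = ε-closure({0}) = {0,1,2}
'e' @ 1: {3,4,6,8}
'a' @ 2: {1,2,5,7}  (accept∈set)
'c' @ 3: {3,4,6,8}
'd' @ 4: {1,2,5,9}  (accept∈set)
'e' @ 5: {3,4,6,8}
'e' @ 6: {}  — no active states
after full input: {}  (accept=1 not in)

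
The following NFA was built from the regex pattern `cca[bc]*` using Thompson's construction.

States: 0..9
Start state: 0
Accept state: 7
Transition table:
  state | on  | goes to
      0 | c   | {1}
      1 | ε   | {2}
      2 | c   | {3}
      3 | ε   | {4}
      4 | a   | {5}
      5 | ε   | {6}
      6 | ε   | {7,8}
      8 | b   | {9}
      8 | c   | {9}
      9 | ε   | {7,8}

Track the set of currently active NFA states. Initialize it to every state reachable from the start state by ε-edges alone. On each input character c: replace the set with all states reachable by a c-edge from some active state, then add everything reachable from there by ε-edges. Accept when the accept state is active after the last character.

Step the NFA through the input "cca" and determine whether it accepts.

Answer: ACCEPT

Derivation:
start: ε-closure({0}) = {0}
'c' @ 1: {1,2}
'c' @ 2: {3,4}
'a' @ 3: {5,6,7,8}  ✓accept
end set {5,6,7,8} — state 7 in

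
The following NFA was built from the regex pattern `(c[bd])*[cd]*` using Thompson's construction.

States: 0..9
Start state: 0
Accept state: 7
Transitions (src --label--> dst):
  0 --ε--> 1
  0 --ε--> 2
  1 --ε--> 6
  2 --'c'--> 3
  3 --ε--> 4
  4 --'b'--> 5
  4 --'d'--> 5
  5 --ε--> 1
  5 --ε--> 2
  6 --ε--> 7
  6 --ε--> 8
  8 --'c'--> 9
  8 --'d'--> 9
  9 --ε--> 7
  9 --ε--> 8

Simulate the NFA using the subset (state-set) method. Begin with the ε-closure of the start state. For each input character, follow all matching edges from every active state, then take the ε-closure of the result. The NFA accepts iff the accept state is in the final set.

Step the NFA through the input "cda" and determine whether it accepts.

Answer: REJECT

Derivation:
S₀ = ε-closure({0}) = {0,1,2,6,7,8}
'c' @ 1: {3,4,7,8,9}  (accept∈set)
'd' @ 2: {1,2,5,6,7,8,9}  (accept∈set)
'a' @ 3: {}  — no active states
final: {}; accept 7 not in set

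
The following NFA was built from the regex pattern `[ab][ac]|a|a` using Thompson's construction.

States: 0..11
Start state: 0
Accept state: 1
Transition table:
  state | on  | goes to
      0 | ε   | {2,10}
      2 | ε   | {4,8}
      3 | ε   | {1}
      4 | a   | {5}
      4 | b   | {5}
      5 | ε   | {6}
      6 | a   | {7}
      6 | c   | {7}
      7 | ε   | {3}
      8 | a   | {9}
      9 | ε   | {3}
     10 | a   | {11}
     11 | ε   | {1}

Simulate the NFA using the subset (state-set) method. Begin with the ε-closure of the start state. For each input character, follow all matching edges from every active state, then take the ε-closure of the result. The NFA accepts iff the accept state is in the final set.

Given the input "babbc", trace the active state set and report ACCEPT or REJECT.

Answer: REJECT

Derivation:
start: ε-closure({0}) = {0,2,4,8,10}
'b' @ 1: {5,6}
'a' @ 2: {1,3,7}  [accepting]
'b' @ 3: {}  — state set empty
rest 'bc' ignored (set empty)
after full input: {}  (accept=1 not in)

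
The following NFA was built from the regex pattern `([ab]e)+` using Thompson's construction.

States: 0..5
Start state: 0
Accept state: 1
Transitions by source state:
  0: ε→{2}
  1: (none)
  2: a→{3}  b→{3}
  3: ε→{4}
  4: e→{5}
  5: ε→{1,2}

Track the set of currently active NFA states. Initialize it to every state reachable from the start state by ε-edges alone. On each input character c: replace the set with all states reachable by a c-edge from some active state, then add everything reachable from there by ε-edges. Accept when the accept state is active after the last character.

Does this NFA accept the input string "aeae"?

start: ε-closure({0}) = {0,2}
'a' @ 1: {3,4}
'e' @ 2: {1,2,5}  [accepting]
'a' @ 3: {3,4}
'e' @ 4: {1,2,5}  [accepting]
final: {1,2,5}; accept 1 in set

Answer: ACCEPT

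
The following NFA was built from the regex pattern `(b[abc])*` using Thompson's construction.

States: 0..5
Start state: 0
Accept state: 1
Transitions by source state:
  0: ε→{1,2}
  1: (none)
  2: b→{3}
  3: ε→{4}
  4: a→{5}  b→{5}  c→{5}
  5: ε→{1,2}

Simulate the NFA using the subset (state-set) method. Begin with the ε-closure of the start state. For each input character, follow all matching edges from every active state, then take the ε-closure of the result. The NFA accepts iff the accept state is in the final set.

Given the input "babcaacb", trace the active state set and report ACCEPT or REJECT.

start: ε-closure({0}) = {0,1,2}
'b' @ 1: {3,4}
'a' @ 2: {1,2,5}  ✓accept
'b' @ 3: {3,4}
'c' @ 4: {1,2,5}  ✓accept
'a' @ 5: {}  — dead — no transitions
rest 'acb' ignored (set empty)
end set {} — state 1 not in

Answer: REJECT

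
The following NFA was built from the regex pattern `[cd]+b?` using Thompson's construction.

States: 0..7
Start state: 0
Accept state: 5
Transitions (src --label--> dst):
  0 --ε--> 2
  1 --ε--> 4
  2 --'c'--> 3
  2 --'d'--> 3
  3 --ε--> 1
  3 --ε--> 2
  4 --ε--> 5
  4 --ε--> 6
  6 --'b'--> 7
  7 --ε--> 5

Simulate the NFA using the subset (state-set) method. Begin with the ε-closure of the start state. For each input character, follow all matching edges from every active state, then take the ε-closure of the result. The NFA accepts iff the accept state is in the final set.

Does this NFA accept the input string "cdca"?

Answer: REJECT

Trace:
initial (ε-close {0}): {0,2}
'c' @ 1: {1,2,3,4,5,6}  (accept∈set)
'd' @ 2: {1,2,3,4,5,6}  (accept∈set)
'c' @ 3: {1,2,3,4,5,6}  (accept∈set)
'a' @ 4: {}  — no active states
final: {}; accept 5 not in set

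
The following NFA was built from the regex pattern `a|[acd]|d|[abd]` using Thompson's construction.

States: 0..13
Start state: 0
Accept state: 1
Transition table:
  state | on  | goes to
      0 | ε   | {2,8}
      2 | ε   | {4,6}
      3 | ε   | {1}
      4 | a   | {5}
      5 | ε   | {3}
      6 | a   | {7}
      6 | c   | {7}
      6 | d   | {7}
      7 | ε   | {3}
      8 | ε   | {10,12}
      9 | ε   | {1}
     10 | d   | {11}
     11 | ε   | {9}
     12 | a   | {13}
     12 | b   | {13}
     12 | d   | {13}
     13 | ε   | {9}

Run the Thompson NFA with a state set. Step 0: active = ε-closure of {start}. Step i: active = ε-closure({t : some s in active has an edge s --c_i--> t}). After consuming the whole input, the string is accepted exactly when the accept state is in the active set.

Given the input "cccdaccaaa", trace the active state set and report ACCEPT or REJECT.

S₀ = ε-closure({0}) = {0,2,4,6,8,10,12}
'c' @ 1: {1,3,7}  ✓accept
'c' @ 2: {}  — no active states
rest 'cdaccaaa' ignored (set empty)
end set {} — state 1 not in

Answer: REJECT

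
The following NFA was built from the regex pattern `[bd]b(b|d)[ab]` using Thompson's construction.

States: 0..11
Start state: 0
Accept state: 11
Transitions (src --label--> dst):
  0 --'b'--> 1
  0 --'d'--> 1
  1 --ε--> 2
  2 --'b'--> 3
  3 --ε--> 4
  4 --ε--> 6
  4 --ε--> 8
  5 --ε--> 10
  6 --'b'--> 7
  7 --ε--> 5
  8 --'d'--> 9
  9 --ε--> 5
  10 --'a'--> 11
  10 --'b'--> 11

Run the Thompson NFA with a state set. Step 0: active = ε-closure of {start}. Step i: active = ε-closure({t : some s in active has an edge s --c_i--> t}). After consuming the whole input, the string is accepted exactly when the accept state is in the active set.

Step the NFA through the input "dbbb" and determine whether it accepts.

S₀ = ε-closure({0}) = {0}
'd' @ 1: {1,2}
'b' @ 2: {3,4,6,8}
'b' @ 3: {5,7,10}
'b' @ 4: {11}  (accept∈set)
after full input: {11}  (accept=11 in)

Answer: ACCEPT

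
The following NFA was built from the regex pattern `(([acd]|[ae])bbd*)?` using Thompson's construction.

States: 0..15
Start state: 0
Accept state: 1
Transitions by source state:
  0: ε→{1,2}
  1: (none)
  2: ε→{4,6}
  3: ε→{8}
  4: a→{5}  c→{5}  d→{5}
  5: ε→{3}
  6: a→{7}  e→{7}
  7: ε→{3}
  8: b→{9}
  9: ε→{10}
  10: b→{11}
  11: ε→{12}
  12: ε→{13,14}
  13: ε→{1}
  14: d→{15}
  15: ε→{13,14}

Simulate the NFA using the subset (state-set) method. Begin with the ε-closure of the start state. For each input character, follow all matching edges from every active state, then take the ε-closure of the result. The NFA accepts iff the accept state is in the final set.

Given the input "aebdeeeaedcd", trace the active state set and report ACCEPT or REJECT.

Answer: REJECT

Derivation:
start: ε-closure({0}) = {0,1,2,4,6}
'a' @ 1: {3,5,7,8}
'e' @ 2: {}  — dead — no transitions
rest 'bdeeeaedcd' ignored (set empty)
final: {}; accept 1 not in set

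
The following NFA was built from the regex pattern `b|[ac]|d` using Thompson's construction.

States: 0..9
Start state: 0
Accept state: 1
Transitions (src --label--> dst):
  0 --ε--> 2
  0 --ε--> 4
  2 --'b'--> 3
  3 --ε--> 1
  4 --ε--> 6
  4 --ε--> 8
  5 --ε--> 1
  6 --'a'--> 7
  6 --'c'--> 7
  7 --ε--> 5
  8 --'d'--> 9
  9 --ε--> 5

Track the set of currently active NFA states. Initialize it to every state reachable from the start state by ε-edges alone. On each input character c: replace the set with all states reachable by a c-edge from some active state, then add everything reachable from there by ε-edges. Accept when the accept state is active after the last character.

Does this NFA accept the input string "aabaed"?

Answer: REJECT

Derivation:
initial (ε-close {0}): {0,2,4,6,8}
'a' @ 1: {1,5,7}  (accept∈set)
'a' @ 2: {}  — dead — no transitions
rest 'baed' ignored (set empty)
final: {}; accept 1 not in set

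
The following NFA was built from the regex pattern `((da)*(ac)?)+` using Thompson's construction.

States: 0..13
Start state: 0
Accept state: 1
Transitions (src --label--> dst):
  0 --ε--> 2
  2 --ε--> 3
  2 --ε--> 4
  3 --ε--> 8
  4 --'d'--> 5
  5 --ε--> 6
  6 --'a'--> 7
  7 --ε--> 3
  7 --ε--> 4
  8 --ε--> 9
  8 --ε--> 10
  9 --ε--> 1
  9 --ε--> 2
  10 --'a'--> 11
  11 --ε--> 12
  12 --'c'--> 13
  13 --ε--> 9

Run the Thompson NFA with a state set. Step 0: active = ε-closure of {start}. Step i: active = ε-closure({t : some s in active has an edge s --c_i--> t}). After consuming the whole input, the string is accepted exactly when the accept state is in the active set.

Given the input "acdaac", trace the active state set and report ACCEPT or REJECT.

Answer: ACCEPT

Derivation:
S₀ = ε-closure({0}) = {0,1,2,3,4,8,9,10}
'a' @ 1: {11,12}
'c' @ 2: {1,2,3,4,8,9,10,13}  [accepting]
'd' @ 3: {5,6}
'a' @ 4: {1,2,3,4,7,8,9,10}  [accepting]
'a' @ 5: {11,12}
'c' @ 6: {1,2,3,4,8,9,10,13}  [accepting]
end set {1,2,3,4,8,9,10,13} — state 1 in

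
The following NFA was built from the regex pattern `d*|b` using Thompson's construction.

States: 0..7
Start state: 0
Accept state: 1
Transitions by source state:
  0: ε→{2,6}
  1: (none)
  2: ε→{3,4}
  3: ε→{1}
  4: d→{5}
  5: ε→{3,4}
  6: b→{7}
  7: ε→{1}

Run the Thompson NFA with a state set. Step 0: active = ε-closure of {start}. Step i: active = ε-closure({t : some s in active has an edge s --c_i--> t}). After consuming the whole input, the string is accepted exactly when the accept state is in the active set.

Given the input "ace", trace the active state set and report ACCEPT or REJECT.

Answer: REJECT

Trace:
initial (ε-close {0}): {0,1,2,3,4,6}
'a' @ 1: {}  — dead — no transitions
rest 'ce' ignored (set empty)
end set {} — state 1 not in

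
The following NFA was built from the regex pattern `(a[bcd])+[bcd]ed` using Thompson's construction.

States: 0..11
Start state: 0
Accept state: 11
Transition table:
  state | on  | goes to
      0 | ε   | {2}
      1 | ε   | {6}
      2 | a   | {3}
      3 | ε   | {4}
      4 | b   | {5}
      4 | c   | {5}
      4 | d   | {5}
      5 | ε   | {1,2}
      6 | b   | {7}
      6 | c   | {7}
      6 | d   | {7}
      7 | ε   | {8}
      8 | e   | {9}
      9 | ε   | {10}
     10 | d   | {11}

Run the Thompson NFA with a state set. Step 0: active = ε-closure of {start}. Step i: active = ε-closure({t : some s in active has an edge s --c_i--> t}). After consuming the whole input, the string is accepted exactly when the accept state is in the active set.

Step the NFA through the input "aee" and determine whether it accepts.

Answer: REJECT

Steps:
initial (ε-close {0}): {0,2}
'a' @ 1: {3,4}
'e' @ 2: {}  — dead — no transitions
rest 'e' ignored (set empty)
final: {}; accept 11 not in set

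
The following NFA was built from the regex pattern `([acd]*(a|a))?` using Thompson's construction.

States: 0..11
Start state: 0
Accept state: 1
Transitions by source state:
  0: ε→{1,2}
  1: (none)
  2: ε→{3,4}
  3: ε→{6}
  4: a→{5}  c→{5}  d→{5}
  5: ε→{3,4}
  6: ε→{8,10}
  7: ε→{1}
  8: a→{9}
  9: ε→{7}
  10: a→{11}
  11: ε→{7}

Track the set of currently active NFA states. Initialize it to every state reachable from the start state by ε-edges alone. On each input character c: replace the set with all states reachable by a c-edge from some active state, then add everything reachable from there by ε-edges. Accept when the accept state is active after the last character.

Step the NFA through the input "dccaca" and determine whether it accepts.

Answer: ACCEPT

Steps:
initial (ε-close {0}): {0,1,2,3,4,6,8,10}
'd' @ 1: {3,4,5,6,8,10}
'c' @ 2: {3,4,5,6,8,10}
'c' @ 3: {3,4,5,6,8,10}
'a' @ 4: {1,3,4,5,6,7,8,9,10,11}  [accepting]
'c' @ 5: {3,4,5,6,8,10}
'a' @ 6: {1,3,4,5,6,7,8,9,10,11}  [accepting]
after full input: {1,3,4,5,6,7,8,9,10,11}  (accept=1 in)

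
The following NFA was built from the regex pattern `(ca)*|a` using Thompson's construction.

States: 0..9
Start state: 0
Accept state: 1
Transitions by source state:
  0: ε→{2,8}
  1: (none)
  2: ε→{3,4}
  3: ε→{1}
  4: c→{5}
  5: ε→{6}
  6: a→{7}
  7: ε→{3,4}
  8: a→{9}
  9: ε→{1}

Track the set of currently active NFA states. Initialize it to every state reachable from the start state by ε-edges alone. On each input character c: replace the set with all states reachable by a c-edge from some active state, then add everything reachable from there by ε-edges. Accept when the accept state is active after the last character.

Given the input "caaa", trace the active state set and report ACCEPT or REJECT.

Answer: REJECT

Steps:
start: ε-closure({0}) = {0,1,2,3,4,8}
'c' @ 1: {5,6}
'a' @ 2: {1,3,4,7}  [accepting]
'a' @ 3: {}  — state set empty
rest 'a' ignored (set empty)
final: {}; accept 1 not in set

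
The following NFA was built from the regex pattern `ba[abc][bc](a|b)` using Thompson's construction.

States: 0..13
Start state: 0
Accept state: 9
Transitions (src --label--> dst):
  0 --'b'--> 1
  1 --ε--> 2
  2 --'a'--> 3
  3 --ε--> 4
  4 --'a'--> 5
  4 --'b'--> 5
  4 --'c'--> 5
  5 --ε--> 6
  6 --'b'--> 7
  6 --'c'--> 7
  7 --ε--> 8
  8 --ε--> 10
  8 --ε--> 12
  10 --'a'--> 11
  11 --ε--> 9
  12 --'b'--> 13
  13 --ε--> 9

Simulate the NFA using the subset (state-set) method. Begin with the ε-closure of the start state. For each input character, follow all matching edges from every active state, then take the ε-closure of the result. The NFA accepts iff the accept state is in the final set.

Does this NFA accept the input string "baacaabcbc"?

Answer: REJECT

Steps:
S₀ = ε-closure({0}) = {0}
'b' @ 1: {1,2}
'a' @ 2: {3,4}
'a' @ 3: {5,6}
'c' @ 4: {7,8,10,12}
'a' @ 5: {9,11}  [accepting]
'a' @ 6: {}  — dead — no transitions
rest 'bcbc' ignored (set empty)
end set {} — state 9 not in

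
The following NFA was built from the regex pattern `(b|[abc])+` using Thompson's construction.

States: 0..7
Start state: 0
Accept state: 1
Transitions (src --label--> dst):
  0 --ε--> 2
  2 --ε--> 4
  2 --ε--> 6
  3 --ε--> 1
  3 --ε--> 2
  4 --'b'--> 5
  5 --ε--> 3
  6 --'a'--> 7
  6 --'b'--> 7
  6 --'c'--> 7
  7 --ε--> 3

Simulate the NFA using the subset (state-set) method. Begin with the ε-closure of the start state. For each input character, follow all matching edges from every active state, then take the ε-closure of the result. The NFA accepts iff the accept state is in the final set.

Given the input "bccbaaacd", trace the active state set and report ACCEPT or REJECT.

S₀ = ε-closure({0}) = {0,2,4,6}
'b' @ 1: {1,2,3,4,5,6,7}  (accept∈set)
'c' @ 2: {1,2,3,4,6,7}  (accept∈set)
'c' @ 3: {1,2,3,4,6,7}  (accept∈set)
'b' @ 4: {1,2,3,4,5,6,7}  (accept∈set)
'a' @ 5: {1,2,3,4,6,7}  (accept∈set)
'a' @ 6: {1,2,3,4,6,7}  (accept∈set)
'a' @ 7: {1,2,3,4,6,7}  (accept∈set)
'c' @ 8: {1,2,3,4,6,7}  (accept∈set)
'd' @ 9: {}  — dead — no transitions
after full input: {}  (accept=1 not in)

Answer: REJECT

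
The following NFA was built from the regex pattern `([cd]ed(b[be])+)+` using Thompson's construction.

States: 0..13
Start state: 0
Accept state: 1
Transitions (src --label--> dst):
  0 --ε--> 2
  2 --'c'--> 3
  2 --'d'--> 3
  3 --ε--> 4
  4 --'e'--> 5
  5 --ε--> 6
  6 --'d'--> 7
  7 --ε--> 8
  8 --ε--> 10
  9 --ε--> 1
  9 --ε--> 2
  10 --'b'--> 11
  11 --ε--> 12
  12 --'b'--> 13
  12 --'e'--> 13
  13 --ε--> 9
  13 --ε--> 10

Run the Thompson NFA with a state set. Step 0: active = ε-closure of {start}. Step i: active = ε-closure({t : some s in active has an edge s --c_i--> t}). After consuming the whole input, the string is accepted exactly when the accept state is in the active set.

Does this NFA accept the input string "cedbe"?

S₀ = ε-closure({0}) = {0,2}
'c' @ 1: {3,4}
'e' @ 2: {5,6}
'd' @ 3: {7,8,10}
'b' @ 4: {11,12}
'e' @ 5: {1,2,9,10,13}  ✓accept
after full input: {1,2,9,10,13}  (accept=1 in)

Answer: ACCEPT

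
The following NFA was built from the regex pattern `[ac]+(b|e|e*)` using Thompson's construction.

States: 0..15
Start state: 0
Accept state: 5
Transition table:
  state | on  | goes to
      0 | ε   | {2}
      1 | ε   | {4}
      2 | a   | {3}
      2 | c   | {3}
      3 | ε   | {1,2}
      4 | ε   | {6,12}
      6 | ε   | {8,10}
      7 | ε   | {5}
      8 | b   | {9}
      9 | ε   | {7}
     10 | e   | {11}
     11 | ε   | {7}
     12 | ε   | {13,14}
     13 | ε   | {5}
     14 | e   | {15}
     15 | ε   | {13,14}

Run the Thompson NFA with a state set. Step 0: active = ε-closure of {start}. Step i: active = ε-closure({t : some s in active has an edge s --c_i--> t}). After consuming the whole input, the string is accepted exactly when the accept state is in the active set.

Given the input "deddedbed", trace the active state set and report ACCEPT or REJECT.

initial (ε-close {0}): {0,2}
'd' @ 1: {}  — dead — no transitions
rest 'eddedbed' ignored (set empty)
end set {} — state 5 not in

Answer: REJECT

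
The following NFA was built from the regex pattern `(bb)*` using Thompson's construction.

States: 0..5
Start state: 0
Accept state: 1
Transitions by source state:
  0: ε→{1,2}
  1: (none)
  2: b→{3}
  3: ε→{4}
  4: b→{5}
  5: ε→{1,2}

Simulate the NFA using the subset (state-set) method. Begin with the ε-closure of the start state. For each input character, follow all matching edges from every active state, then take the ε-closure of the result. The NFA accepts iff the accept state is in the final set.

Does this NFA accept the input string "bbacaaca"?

Answer: REJECT

Derivation:
start: ε-closure({0}) = {0,1,2}
'b' @ 1: {3,4}
'b' @ 2: {1,2,5}  ✓accept
'a' @ 3: {}  — dead — no transitions
rest 'caaca' ignored (set empty)
after full input: {}  (accept=1 not in)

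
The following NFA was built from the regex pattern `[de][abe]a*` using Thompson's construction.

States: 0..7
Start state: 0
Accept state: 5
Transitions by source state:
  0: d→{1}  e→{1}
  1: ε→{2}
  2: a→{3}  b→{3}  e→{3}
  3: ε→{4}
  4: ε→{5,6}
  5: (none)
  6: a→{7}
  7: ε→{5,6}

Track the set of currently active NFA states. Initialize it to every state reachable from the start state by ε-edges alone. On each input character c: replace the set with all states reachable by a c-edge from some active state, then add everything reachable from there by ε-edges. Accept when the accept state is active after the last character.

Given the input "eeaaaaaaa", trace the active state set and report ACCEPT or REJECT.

Answer: ACCEPT

Steps:
initial (ε-close {0}): {0}
'e' @ 1: {1,2}
'e' @ 2: {3,4,5,6}  (accept∈set)
'a' @ 3: {5,6,7}  (accept∈set)
'a' @ 4: {5,6,7}  (accept∈set)
'a' @ 5: {5,6,7}  (accept∈set)
'a' @ 6: {5,6,7}  (accept∈set)
'a' @ 7: {5,6,7}  (accept∈set)
'a' @ 8: {5,6,7}  (accept∈set)
'a' @ 9: {5,6,7}  (accept∈set)
end set {5,6,7} — state 5 in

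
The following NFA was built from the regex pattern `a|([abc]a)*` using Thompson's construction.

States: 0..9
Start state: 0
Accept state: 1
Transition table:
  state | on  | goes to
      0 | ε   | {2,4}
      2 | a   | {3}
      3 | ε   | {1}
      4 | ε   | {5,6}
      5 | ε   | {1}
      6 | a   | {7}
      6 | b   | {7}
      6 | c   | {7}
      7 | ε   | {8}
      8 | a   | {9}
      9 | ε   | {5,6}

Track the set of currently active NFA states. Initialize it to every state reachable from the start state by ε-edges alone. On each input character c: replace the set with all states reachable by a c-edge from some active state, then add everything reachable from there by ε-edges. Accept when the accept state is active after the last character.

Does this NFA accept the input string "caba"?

Answer: ACCEPT

Steps:
start: ε-closure({0}) = {0,1,2,4,5,6}
'c' @ 1: {7,8}
'a' @ 2: {1,5,6,9}  (accept∈set)
'b' @ 3: {7,8}
'a' @ 4: {1,5,6,9}  (accept∈set)
final: {1,5,6,9}; accept 1 in set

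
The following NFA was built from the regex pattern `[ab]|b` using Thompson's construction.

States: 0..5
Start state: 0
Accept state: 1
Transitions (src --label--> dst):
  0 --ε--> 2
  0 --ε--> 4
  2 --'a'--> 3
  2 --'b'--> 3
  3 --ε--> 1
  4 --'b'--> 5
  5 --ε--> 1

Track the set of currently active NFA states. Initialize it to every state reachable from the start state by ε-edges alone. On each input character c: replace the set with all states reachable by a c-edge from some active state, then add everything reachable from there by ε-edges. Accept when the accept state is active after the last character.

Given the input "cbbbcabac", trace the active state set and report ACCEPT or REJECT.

Answer: REJECT

Derivation:
S₀ = ε-closure({0}) = {0,2,4}
'c' @ 1: {}  — no active states
rest 'bbbcabac' ignored (set empty)
end set {} — state 1 not in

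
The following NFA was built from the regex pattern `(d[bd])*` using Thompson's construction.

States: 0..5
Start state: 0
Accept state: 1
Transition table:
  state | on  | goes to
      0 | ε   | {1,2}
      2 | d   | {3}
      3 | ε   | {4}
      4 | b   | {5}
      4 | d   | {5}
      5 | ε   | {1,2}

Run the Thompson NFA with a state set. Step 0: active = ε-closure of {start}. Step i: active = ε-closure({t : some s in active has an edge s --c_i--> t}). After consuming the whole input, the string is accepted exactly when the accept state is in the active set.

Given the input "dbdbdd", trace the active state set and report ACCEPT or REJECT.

S₀ = ε-closure({0}) = {0,1,2}
'd' @ 1: {3,4}
'b' @ 2: {1,2,5}  [accepting]
'd' @ 3: {3,4}
'b' @ 4: {1,2,5}  [accepting]
'd' @ 5: {3,4}
'd' @ 6: {1,2,5}  [accepting]
after full input: {1,2,5}  (accept=1 in)

Answer: ACCEPT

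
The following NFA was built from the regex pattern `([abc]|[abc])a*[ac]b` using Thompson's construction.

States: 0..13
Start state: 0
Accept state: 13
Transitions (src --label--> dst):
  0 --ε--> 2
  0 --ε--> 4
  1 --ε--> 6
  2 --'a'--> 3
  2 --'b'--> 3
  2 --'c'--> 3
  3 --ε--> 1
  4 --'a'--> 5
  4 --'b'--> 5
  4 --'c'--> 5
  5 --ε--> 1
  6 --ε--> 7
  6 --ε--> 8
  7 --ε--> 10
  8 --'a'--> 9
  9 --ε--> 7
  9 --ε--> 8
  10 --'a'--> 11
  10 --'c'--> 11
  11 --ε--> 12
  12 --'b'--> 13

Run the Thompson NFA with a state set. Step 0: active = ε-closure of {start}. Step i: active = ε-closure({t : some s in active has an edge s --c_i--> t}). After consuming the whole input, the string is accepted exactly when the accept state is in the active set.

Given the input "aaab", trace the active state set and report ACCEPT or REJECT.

initial (ε-close {0}): {0,2,4}
'a' @ 1: {1,3,5,6,7,8,10}
'a' @ 2: {7,8,9,10,11,12}
'a' @ 3: {7,8,9,10,11,12}
'b' @ 4: {13}  (accept∈set)
after full input: {13}  (accept=13 in)

Answer: ACCEPT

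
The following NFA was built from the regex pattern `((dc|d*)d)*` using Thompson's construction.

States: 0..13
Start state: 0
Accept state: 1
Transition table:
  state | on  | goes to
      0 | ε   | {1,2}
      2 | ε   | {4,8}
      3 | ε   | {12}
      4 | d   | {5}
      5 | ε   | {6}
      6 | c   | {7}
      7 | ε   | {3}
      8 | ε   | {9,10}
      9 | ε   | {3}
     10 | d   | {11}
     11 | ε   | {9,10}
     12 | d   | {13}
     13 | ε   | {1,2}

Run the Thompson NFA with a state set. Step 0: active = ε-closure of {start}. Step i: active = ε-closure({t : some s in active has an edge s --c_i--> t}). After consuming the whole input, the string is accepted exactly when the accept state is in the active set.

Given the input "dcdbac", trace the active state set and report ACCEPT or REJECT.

Answer: REJECT

Derivation:
initial (ε-close {0}): {0,1,2,3,4,8,9,10,12}
'd' @ 1: {1,2,3,4,5,6,8,9,10,11,12,13}  (accept∈set)
'c' @ 2: {3,7,12}
'd' @ 3: {1,2,3,4,8,9,10,12,13}  (accept∈set)
'b' @ 4: {}  — state set empty
rest 'ac' ignored (set empty)
end set {} — state 1 not in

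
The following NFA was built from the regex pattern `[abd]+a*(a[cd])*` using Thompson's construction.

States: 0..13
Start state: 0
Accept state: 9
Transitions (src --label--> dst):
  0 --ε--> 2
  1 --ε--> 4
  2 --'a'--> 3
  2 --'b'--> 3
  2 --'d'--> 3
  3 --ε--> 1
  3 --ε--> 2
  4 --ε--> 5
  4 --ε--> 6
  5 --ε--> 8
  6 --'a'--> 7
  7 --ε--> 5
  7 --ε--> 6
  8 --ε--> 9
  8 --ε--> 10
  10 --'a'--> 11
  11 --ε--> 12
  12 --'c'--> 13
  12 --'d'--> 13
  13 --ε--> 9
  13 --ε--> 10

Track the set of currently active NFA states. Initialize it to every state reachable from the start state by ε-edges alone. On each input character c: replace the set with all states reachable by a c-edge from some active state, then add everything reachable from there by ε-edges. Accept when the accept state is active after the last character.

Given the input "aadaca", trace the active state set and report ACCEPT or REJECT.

initial (ε-close {0}): {0,2}
'a' @ 1: {1,2,3,4,5,6,8,9,10}  (accept∈set)
'a' @ 2: {1,2,3,4,5,6,7,8,9,10,11,12}  (accept∈set)
'd' @ 3: {1,2,3,4,5,6,8,9,10,13}  (accept∈set)
'a' @ 4: {1,2,3,4,5,6,7,8,9,10,11,12}  (accept∈set)
'c' @ 5: {9,10,13}  (accept∈set)
'a' @ 6: {11,12}
end set {11,12} — state 9 not in

Answer: REJECT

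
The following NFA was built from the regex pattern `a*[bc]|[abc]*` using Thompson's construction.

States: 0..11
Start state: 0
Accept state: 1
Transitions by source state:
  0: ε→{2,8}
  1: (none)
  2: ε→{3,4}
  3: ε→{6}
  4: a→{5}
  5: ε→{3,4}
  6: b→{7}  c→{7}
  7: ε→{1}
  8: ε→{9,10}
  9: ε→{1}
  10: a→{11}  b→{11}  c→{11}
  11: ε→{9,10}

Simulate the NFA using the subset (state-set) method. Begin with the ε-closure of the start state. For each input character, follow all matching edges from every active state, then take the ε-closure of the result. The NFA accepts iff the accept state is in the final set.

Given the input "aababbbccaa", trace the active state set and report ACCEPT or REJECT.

Answer: ACCEPT

Steps:
initial (ε-close {0}): {0,1,2,3,4,6,8,9,10}
'a' @ 1: {1,3,4,5,6,9,10,11}  ✓accept
'a' @ 2: {1,3,4,5,6,9,10,11}  ✓accept
'b' @ 3: {1,7,9,10,11}  ✓accept
'a' @ 4: {1,9,10,11}  ✓accept
'b' @ 5: {1,9,10,11}  ✓accept
'b' @ 6: {1,9,10,11}  ✓accept
'b' @ 7: {1,9,10,11}  ✓accept
'c' @ 8: {1,9,10,11}  ✓accept
'c' @ 9: {1,9,10,11}  ✓accept
'a' @ 10: {1,9,10,11}  ✓accept
'a' @ 11: {1,9,10,11}  ✓accept
end set {1,9,10,11} — state 1 in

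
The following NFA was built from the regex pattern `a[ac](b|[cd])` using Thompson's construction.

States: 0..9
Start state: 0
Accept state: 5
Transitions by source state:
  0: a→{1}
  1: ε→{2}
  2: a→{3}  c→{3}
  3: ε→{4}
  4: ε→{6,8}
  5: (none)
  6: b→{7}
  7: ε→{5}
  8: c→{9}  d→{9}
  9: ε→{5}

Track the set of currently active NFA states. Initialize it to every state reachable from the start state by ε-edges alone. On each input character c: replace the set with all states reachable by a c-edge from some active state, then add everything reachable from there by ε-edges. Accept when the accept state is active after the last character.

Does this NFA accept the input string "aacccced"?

Answer: REJECT

Derivation:
S₀ = ε-closure({0}) = {0}
'a' @ 1: {1,2}
'a' @ 2: {3,4,6,8}
'c' @ 3: {5,9}  ✓accept
'c' @ 4: {}  — dead — no transitions
rest 'cced' ignored (set empty)
final: {}; accept 5 not in set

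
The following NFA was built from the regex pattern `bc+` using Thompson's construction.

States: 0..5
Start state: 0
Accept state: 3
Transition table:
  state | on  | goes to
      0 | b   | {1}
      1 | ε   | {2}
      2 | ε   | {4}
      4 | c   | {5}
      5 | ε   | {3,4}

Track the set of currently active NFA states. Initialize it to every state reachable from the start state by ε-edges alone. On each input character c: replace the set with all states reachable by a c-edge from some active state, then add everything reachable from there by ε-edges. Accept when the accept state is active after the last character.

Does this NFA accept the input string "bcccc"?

S₀ = ε-closure({0}) = {0}
'b' @ 1: {1,2,4}
'c' @ 2: {3,4,5}  (accept∈set)
'c' @ 3: {3,4,5}  (accept∈set)
'c' @ 4: {3,4,5}  (accept∈set)
'c' @ 5: {3,4,5}  (accept∈set)
final: {3,4,5}; accept 3 in set

Answer: ACCEPT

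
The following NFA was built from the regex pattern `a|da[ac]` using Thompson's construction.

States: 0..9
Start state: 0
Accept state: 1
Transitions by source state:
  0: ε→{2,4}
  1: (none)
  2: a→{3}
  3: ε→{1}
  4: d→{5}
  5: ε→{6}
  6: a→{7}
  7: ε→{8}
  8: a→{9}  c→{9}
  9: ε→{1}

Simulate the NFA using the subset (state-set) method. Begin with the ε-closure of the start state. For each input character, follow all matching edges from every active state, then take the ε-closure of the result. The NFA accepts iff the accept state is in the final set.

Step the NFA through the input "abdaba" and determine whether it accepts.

Answer: REJECT

Derivation:
start: ε-closure({0}) = {0,2,4}
'a' @ 1: {1,3}  (accept∈set)
'b' @ 2: {}  — no active states
rest 'daba' ignored (set empty)
end set {} — state 1 not in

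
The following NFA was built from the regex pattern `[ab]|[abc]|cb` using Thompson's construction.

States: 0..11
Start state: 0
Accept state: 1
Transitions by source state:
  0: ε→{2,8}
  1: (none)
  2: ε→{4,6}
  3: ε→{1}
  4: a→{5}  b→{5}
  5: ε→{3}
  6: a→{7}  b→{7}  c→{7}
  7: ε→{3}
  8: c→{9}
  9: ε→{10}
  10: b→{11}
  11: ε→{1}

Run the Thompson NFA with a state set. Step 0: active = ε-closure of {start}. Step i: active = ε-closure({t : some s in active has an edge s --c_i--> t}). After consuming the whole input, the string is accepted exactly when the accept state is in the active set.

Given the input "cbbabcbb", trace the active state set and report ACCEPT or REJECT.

initial (ε-close {0}): {0,2,4,6,8}
'c' @ 1: {1,3,7,9,10}  ✓accept
'b' @ 2: {1,11}  ✓accept
'b' @ 3: {}  — state set empty
rest 'abcbb' ignored (set empty)
end set {} — state 1 not in

Answer: REJECT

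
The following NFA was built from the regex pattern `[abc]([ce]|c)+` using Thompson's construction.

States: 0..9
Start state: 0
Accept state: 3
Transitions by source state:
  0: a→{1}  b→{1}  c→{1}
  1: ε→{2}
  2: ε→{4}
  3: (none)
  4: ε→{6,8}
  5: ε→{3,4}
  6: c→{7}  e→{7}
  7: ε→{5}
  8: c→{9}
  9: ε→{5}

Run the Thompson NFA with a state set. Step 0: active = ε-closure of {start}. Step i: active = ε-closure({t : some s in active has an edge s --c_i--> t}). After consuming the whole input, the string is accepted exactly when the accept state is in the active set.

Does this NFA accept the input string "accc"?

Answer: ACCEPT

Derivation:
initial (ε-close {0}): {0}
'a' @ 1: {1,2,4,6,8}
'c' @ 2: {3,4,5,6,7,8,9}  [accepting]
'c' @ 3: {3,4,5,6,7,8,9}  [accepting]
'c' @ 4: {3,4,5,6,7,8,9}  [accepting]
end set {3,4,5,6,7,8,9} — state 3 in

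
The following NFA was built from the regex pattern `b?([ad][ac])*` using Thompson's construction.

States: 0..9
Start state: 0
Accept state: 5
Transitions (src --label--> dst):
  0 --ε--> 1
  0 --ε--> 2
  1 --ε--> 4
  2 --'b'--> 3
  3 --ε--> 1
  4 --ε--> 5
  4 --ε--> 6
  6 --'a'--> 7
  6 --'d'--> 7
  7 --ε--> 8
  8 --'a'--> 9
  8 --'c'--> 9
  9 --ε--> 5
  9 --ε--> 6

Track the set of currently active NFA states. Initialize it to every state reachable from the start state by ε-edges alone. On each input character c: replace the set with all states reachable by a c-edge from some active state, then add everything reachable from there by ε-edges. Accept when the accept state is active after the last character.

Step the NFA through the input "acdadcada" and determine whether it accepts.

S₀ = ε-closure({0}) = {0,1,2,4,5,6}
'a' @ 1: {7,8}
'c' @ 2: {5,6,9}  [accepting]
'd' @ 3: {7,8}
'a' @ 4: {5,6,9}  [accepting]
'd' @ 5: {7,8}
'c' @ 6: {5,6,9}  [accepting]
'a' @ 7: {7,8}
'd' @ 8: {}  — no active states
rest 'a' ignored (set empty)
after full input: {}  (accept=5 not in)

Answer: REJECT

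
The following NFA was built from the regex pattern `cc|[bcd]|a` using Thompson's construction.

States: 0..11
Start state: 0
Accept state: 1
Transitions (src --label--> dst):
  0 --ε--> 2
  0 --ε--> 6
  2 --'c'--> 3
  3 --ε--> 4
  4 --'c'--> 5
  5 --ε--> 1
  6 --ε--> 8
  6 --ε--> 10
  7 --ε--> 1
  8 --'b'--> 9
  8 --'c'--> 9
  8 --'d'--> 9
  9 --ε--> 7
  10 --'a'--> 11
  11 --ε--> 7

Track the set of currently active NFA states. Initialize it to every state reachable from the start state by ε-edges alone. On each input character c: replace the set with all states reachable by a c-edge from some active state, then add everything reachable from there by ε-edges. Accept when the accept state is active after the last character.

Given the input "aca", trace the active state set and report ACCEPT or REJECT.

start: ε-closure({0}) = {0,2,6,8,10}
'a' @ 1: {1,7,11}  [accepting]
'c' @ 2: {}  — no active states
rest 'a' ignored (set empty)
after full input: {}  (accept=1 not in)

Answer: REJECT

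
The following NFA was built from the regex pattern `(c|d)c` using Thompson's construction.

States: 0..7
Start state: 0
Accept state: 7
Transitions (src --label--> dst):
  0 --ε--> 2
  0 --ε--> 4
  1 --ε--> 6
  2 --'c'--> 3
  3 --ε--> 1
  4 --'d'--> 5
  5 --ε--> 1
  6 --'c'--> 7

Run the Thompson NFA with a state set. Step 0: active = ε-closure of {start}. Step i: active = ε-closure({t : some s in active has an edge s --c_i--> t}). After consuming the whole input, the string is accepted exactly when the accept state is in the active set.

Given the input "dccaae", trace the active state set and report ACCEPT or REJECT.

start: ε-closure({0}) = {0,2,4}
'd' @ 1: {1,5,6}
'c' @ 2: {7}  ✓accept
'c' @ 3: {}  — state set empty
rest 'aae' ignored (set empty)
end set {} — state 7 not in

Answer: REJECT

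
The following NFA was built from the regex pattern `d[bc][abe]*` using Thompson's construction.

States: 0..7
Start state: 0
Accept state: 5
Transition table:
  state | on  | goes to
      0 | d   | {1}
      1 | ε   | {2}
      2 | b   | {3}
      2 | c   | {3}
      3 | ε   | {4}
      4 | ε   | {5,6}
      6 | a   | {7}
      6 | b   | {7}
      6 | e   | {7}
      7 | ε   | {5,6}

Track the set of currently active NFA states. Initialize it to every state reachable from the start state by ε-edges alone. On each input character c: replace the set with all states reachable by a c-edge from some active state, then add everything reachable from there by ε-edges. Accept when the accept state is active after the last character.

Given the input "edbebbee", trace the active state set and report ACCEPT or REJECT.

start: ε-closure({0}) = {0}
'e' @ 1: {}  — dead — no transitions
rest 'dbebbee' ignored (set empty)
end set {} — state 5 not in

Answer: REJECT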